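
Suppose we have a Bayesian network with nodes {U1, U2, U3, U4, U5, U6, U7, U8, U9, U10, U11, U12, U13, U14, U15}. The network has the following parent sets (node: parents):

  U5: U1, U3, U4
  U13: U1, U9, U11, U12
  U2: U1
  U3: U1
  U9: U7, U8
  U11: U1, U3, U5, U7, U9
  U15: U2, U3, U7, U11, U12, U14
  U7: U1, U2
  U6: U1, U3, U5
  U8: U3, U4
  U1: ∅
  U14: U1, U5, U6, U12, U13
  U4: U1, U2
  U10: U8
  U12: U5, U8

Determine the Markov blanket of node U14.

{U1, U2, U3, U5, U6, U7, U11, U12, U13, U15}

U14 has parents U1, U5, U6, U12, U13.
U14 has child U15.
For each child, the remaining parents (spouses of U14):
  U15: U2, U3, U7, U11, U12
Union: {U1, U5, U6, U12, U13} ∪ {U15} ∪ {U2, U3, U7, U11, U12} = {U1, U2, U3, U5, U6, U7, U11, U12, U13, U15}.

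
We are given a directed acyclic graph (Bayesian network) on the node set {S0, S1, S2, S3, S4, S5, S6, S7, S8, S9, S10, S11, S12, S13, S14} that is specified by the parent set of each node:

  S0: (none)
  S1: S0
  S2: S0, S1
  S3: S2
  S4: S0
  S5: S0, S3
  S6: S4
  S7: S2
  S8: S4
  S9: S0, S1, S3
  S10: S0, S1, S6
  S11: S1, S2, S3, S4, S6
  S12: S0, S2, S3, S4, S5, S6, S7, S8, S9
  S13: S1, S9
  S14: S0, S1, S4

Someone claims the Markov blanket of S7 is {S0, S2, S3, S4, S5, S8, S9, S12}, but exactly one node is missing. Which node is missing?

S6

Pa(S7) = {S2}.
Children of S7: S12.
For each child, the remaining parents (spouses of S7):
  S12: S0, S2, S3, S4, S5, S6, S8, S9
MB(S7) = {S0, S2, S3, S4, S5, S6, S8, S9, S12}.
Comparing with the claimed set, S6 is missing.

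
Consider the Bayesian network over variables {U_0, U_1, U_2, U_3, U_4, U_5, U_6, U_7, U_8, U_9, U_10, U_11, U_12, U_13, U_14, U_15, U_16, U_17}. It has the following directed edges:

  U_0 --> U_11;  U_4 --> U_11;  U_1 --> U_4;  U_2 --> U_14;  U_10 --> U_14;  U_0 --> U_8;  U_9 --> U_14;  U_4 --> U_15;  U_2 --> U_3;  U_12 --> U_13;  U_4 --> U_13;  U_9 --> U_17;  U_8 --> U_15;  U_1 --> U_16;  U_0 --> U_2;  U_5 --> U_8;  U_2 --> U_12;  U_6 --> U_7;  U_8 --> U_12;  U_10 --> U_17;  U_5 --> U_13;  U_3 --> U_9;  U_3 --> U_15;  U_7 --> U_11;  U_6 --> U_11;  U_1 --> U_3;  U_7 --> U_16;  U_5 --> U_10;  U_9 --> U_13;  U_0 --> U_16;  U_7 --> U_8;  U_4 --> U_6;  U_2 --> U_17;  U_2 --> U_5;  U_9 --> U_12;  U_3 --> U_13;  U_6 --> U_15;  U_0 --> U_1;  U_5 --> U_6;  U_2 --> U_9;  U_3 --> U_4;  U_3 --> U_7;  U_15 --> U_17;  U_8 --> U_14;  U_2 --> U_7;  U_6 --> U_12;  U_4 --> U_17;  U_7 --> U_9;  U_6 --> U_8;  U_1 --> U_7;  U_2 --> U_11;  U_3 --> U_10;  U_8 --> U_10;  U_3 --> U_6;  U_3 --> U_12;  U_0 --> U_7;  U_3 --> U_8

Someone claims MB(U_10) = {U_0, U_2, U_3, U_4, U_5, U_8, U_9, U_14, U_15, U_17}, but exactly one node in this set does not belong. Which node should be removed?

The Markov blanket of a node is its parents, its children, and the other parents of its children.
U_10's children: U_14, U_17.
Pa(U_10) = {U_3, U_5, U_8}.
Co-parents of U_10 (other parents of its children):
  parents(U_14) \ {U_10} = {U_2, U_8, U_9}.
  U_17's other parents are U_2, U_4, U_9, U_15.
MB(U_10) = {U_2, U_3, U_4, U_5, U_8, U_9, U_14, U_15, U_17}.
U_0 is neither a parent, child, nor co-parent of U_10, so it does not belong.

U_0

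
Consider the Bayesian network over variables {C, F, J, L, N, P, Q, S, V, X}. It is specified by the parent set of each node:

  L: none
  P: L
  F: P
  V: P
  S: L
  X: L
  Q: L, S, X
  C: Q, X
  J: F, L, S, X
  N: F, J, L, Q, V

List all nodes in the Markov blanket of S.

{F, J, L, Q, X}

A node's Markov blanket = Pa ∪ Ch ∪ (parents of Ch other than the node itself).
S has parent L.
S's children: J, Q.
Co-parents of S (other parents of its children):
  parents(Q) \ {S} = {L, X}.
  parents(J) \ {S} = {F, L, X}.
So the Markov blanket of S is {F, J, L, Q, X}.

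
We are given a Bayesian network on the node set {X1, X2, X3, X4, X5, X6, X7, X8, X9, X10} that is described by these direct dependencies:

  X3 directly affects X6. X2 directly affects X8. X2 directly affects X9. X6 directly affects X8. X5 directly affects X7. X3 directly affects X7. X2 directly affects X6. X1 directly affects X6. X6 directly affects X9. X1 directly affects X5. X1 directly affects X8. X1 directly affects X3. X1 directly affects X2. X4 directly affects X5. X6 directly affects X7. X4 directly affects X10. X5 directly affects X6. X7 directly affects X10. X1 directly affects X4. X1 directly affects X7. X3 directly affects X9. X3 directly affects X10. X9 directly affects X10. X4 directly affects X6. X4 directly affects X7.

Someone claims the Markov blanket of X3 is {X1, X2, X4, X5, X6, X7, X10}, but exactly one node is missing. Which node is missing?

X9

Ch(X3) = {X6, X7, X9, X10}.
X3's parents: X1.
For each child, the remaining parents (spouses of X3):
  parents(X6) \ {X3} = {X1, X2, X4, X5}.
  parents(X7) \ {X3} = {X1, X4, X5, X6}.
  X9 also has parents X2, X6.
  X10's other parents are X4, X7, X9.
MB(X3) = {X1, X2, X4, X5, X6, X7, X9, X10}.
Comparing with the claimed set, X9 is missing.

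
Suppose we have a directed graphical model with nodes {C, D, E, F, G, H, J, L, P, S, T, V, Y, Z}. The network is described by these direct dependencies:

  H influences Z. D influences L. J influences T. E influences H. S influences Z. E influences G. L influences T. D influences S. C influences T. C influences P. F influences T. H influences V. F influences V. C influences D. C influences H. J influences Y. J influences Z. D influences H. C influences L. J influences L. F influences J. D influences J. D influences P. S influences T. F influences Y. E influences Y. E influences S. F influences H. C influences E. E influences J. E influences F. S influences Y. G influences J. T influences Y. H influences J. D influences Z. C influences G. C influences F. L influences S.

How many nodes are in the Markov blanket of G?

6

The Markov blanket of a node is its parents, its children, and the other parents of its children.
Parents of G: C, E.
Ch(G) = {J}.
Parents of each child, excluding G:
  J also has parents D, E, F, H.
MB(G) = {C, D, E, F, H, J}, which has 6 nodes.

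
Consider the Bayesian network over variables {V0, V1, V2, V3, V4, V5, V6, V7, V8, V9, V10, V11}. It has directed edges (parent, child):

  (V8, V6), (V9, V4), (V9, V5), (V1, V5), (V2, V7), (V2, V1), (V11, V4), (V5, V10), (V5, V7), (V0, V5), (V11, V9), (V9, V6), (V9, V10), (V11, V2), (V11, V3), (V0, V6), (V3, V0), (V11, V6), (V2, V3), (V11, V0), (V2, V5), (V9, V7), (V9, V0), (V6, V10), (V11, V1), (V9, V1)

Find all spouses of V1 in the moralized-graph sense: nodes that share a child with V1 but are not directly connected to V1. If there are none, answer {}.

{V0}

Children of V1: V5.
  parents(V5) \ {V1} = {V0, V2, V9}.
Excluding nodes already adjacent to V1 (V2, V5, V9, V11), the co-parent-only contribution is {V0}.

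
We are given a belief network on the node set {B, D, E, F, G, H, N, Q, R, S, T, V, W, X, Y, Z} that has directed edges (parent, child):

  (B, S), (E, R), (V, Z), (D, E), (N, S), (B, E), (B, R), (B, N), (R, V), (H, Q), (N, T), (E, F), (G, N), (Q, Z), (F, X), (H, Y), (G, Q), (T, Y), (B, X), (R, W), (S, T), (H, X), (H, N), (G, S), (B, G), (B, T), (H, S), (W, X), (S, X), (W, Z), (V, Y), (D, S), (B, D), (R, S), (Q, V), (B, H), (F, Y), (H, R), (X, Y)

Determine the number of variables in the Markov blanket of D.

Pa(D) = {B}.
D has children E, S.
Co-parents of D (other parents of its children):
  E also has parent B.
  S also has parents B, G, H, N, R.
MB(D) = {B, E, G, H, N, R, S}, which has 7 nodes.

7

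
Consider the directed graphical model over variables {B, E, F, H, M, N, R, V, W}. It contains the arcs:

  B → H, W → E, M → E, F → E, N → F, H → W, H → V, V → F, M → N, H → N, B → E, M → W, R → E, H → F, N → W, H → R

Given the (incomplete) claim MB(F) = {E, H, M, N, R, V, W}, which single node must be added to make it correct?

F has parents H, N, V.
Children of F: E.
Co-parents of F (other parents of its children):
  E: B, M, R, W
MB(F) = {B, E, H, M, N, R, V, W}.
Comparing with the claimed set, B is missing.

B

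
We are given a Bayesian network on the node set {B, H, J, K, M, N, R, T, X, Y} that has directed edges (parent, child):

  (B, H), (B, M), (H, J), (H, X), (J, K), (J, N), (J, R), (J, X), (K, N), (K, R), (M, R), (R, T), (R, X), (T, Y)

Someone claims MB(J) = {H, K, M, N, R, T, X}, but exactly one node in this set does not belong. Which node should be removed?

T

By definition, MB(J) is built from J's parents, J's children, and the co-parents of J.
J's parents: H.
J's children: K, N, R, X.
Other parents of J's children:
  K: —
  N: K
  R: K, M
  X: H, R
MB(J) = {H, K, M, N, R, X}.
T is neither a parent, child, nor co-parent of J, so it does not belong.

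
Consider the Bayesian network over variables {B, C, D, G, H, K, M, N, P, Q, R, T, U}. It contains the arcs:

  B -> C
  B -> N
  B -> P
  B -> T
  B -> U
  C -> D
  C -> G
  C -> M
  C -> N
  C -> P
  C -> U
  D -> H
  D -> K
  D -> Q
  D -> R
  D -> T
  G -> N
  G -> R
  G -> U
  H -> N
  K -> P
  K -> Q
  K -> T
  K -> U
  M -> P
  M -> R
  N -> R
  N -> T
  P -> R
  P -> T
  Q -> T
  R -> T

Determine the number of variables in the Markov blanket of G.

G's parents: C.
Children of G: N, R, U.
For each child, the remaining parents (spouses of G):
  N's other parents are B, C, H.
  R's other parents are D, M, N, P.
  U's other parents are B, C, K.
MB(G) = {B, C, D, H, K, M, N, P, R, U}, which has 10 nodes.

10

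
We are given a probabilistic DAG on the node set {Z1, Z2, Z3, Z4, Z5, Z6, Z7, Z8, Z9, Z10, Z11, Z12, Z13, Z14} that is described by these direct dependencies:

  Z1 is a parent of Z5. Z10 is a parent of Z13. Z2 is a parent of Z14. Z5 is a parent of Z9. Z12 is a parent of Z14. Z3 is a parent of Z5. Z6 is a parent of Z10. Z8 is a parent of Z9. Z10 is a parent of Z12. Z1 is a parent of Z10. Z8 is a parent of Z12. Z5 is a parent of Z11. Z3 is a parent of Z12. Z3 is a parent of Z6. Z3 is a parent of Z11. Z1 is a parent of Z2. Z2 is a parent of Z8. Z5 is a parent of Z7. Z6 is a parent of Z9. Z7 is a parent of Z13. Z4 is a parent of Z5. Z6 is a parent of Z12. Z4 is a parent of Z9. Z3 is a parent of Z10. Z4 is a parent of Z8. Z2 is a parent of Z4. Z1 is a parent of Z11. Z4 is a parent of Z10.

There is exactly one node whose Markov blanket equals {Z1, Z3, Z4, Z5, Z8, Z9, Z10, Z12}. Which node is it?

The target node must have every member of {Z1, Z3, Z4, Z5, Z8, Z9, Z10, Z12} as a parent, child, or co-parent, and no others.
Parents of Z6: Z3; children: Z9, Z10, Z12; co-parents: Z1, Z3, Z4, Z5, Z8, Z10.
These exactly cover the given set, so the node is Z6.

Z6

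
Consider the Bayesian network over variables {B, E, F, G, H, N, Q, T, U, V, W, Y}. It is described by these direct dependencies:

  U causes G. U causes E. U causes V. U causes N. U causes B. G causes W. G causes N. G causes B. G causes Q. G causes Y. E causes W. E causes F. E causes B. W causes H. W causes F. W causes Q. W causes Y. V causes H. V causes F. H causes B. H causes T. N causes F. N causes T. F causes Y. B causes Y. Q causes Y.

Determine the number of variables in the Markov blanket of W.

9

Parents of W: E, G.
Children of W: F, H, Q, Y.
Other parents of W's children:
  H: V
  F: E, N, V
  Q: G
  Y: B, F, G, Q
MB(W) = {B, E, F, G, H, N, Q, V, Y}, which has 9 nodes.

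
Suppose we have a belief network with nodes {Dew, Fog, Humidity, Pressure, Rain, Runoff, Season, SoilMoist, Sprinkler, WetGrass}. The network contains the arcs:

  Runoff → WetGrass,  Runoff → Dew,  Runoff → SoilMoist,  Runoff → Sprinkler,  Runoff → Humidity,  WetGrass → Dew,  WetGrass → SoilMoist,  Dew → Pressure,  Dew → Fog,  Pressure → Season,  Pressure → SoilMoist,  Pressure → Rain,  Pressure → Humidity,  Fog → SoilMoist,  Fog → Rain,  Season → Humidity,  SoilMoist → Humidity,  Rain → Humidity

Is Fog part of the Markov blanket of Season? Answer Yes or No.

By definition, MB(Season) is built from Season's parents, Season's children, and the co-parents of Season.
Children of Season: Humidity.
Season's parents: Pressure.
Other parents of Season's children:
  Humidity: Pressure, Rain, Runoff, SoilMoist
MB(Season) = {Humidity, Pressure, Rain, Runoff, SoilMoist}; Fog is not in this set.

No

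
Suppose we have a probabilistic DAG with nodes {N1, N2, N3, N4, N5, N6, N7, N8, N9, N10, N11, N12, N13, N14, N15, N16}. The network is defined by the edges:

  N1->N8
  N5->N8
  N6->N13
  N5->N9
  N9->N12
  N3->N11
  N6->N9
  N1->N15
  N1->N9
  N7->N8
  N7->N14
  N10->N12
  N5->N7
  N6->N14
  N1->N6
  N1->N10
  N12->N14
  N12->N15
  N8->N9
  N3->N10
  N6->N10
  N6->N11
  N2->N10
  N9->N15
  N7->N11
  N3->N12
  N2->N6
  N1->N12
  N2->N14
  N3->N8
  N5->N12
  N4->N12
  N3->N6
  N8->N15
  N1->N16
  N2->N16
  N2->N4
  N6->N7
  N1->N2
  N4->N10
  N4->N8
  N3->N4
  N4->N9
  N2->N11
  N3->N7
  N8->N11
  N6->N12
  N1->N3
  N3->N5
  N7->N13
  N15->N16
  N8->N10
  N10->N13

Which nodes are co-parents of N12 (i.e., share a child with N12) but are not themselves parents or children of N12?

{N2, N7, N8}

Children of N12: N14, N15.
  N14: N2, N6, N7
  N15: N1, N8, N9
Excluding nodes already adjacent to N12 (N1, N3, N4, N5, N6, N9, N10, N14, N15), the co-parent-only contribution is {N2, N7, N8}.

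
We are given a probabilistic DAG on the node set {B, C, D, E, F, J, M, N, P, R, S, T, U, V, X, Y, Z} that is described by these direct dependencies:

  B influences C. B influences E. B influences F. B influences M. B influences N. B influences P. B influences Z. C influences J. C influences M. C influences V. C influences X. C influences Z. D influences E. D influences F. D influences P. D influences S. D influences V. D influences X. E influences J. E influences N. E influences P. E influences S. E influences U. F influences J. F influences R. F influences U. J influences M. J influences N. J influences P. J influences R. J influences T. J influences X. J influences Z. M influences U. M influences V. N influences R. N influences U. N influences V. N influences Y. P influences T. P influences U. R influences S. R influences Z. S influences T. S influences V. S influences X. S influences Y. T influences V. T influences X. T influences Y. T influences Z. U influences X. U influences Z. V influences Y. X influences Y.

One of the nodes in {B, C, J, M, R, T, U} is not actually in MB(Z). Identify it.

The Markov blanket of a node is its parents, its children, and the other parents of its children.
Pa(Z) = {B, C, J, R, T, U}.
Z has no children.
Z has no children, so there are no co-parents.
MB(Z) = {B, C, J, R, T, U}.
M is neither a parent, child, nor co-parent of Z, so it does not belong.

M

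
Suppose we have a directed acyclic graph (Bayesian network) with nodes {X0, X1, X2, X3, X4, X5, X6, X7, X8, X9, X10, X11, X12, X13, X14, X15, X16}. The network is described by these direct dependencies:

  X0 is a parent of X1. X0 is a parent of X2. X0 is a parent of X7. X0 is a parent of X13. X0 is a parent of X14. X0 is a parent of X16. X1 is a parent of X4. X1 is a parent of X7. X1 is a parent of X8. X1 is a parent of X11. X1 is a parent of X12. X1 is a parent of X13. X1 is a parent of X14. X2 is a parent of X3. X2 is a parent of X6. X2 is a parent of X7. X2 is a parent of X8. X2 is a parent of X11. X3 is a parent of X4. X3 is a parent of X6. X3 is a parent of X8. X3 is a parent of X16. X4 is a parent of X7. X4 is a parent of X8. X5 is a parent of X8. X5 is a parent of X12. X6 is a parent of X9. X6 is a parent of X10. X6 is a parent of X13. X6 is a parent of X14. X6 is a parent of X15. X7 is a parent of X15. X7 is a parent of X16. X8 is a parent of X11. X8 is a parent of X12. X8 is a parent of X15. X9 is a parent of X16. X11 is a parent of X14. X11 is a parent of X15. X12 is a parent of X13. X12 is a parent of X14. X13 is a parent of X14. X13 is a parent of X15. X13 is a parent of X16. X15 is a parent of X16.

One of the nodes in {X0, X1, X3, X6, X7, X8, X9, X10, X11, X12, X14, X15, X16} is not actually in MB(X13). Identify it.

X10

The Markov blanket of a node is its parents, its children, and the other parents of its children.
Pa(X13) = {X0, X1, X6, X12}.
Children of X13: X14, X15, X16.
Other parents of X13's children:
  parents(X14) \ {X13} = {X0, X1, X6, X11, X12}.
  X15 also has parents X6, X7, X8, X11.
  X16 also has parents X0, X3, X7, X9, X15.
MB(X13) = {X0, X1, X3, X6, X7, X8, X9, X11, X12, X14, X15, X16}.
X10 is neither a parent, child, nor co-parent of X13, so it does not belong.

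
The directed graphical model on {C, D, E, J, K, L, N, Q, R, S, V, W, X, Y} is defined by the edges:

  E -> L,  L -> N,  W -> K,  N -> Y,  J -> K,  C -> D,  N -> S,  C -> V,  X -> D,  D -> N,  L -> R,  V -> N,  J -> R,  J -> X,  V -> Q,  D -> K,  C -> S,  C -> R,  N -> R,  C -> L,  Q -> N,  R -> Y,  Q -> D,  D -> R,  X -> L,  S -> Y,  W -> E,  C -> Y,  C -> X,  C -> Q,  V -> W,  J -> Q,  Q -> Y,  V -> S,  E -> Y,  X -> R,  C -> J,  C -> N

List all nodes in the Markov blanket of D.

{C, J, K, L, N, Q, R, V, W, X}

Recall MB(v) = parents ∪ children ∪ spouses, where spouses are the other parents of v's children.
D's parents: C, Q, X.
D's children: K, N, R.
Parents of each child, excluding D:
  N: C, L, Q, V
  R: C, J, L, N, X
  K: J, W
MB(D) = {C, J, K, L, N, Q, R, V, W, X}.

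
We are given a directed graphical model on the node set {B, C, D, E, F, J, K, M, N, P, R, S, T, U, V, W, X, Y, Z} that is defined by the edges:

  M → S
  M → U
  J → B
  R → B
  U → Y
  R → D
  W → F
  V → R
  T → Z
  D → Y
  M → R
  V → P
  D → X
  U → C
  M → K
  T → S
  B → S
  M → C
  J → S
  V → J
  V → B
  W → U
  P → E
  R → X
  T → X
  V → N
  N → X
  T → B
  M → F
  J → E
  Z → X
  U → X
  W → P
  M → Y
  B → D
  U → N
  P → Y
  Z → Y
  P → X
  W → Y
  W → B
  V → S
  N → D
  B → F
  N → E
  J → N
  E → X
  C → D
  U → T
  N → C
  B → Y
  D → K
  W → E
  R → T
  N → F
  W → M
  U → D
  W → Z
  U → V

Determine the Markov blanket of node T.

Recall MB(v) = parents ∪ children ∪ spouses, where spouses are the other parents of v's children.
Children of T: B, S, X, Z.
Parents of T: R, U.
For each child, the remaining parents (spouses of T):
  Z: W
  B: J, R, V, W
  S: B, J, M, V
  X: D, E, N, P, R, U, Z
MB(T) = {B, D, E, J, M, N, P, R, S, U, V, W, X, Z}.

{B, D, E, J, M, N, P, R, S, U, V, W, X, Z}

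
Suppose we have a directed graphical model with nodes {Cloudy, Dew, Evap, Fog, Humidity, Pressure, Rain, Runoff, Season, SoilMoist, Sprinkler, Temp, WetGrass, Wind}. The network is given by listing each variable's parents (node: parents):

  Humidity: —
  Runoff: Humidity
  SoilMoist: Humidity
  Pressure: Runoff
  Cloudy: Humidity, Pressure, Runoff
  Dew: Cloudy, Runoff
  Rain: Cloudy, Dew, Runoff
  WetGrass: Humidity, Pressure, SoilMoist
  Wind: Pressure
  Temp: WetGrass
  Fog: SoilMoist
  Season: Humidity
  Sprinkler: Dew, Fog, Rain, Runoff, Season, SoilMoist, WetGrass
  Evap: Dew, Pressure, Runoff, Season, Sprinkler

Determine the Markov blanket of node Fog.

By definition, MB(Fog) is built from Fog's parents, Fog's children, and the co-parents of Fog.
Fog's parents: SoilMoist.
Children of Fog: Sprinkler.
Co-parents of Fog (other parents of its children):
  parents(Sprinkler) \ {Fog} = {Dew, Rain, Runoff, Season, SoilMoist, WetGrass}.
Union: {SoilMoist} ∪ {Sprinkler} ∪ {Dew, Rain, Runoff, Season, SoilMoist, WetGrass} = {Dew, Rain, Runoff, Season, SoilMoist, Sprinkler, WetGrass}.

{Dew, Rain, Runoff, Season, SoilMoist, Sprinkler, WetGrass}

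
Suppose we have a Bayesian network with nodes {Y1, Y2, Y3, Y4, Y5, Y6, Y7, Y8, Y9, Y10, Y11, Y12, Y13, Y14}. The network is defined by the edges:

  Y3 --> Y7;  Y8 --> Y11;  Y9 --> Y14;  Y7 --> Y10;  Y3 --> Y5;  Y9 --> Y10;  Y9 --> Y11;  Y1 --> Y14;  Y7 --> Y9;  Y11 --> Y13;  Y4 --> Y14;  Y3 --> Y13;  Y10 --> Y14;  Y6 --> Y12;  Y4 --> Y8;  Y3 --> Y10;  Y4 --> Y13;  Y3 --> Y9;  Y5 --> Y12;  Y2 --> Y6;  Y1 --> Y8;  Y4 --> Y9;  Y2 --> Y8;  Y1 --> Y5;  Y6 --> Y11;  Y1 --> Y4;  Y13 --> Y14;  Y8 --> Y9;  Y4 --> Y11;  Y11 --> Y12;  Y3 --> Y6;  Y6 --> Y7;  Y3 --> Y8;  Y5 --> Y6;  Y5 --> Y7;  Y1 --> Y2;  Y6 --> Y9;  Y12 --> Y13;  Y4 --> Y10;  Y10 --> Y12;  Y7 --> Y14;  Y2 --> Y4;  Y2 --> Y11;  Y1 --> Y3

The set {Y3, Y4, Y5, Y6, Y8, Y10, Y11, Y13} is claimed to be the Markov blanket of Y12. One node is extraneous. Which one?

By definition, MB(Y12) is built from Y12's parents, Y12's children, and the co-parents of Y12.
Y12 has child Y13.
Parents of Y12: Y5, Y6, Y10, Y11.
Other parents of Y12's children:
  Y13: Y3, Y4, Y11
MB(Y12) = {Y3, Y4, Y5, Y6, Y10, Y11, Y13}.
Y8 is neither a parent, child, nor co-parent of Y12, so it does not belong.

Y8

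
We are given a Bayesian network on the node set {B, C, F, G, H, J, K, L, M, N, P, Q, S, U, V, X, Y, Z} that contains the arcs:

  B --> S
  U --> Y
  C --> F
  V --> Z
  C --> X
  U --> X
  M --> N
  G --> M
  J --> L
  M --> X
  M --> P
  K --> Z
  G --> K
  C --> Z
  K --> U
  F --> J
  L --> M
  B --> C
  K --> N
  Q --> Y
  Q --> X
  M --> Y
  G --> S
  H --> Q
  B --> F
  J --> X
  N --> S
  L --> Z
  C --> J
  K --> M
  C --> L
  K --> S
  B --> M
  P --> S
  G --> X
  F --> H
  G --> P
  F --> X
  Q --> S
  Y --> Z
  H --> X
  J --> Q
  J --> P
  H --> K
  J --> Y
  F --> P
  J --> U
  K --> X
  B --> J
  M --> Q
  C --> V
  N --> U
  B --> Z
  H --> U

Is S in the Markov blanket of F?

F has parents B, C.
Children of F: H, J, P, X.
For each child, the remaining parents (spouses of F):
  H: —
  J: B, C
  P: G, J, M
  X: C, G, H, J, K, M, Q, U
MB(F) = {B, C, G, H, J, K, M, P, Q, U, X}; S is not in this set.

No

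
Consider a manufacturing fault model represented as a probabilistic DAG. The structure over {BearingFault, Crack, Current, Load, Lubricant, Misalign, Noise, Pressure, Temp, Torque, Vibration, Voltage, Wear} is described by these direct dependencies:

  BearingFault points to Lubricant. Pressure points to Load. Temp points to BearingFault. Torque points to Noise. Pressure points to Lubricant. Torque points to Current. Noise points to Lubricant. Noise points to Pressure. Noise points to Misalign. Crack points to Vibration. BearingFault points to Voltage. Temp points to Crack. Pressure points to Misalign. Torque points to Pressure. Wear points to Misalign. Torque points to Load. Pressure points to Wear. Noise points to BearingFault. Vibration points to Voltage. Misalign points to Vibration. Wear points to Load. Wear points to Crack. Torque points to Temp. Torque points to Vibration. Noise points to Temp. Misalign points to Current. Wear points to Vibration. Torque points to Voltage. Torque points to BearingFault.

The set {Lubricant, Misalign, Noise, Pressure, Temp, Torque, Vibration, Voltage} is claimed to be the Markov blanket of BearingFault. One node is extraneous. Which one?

Misalign

BearingFault has parents Noise, Temp, Torque.
BearingFault's children: Lubricant, Voltage.
For each child, the remaining parents (spouses of BearingFault):
  Lubricant also has parents Noise, Pressure.
  parents(Voltage) \ {BearingFault} = {Torque, Vibration}.
MB(BearingFault) = {Lubricant, Noise, Pressure, Temp, Torque, Vibration, Voltage}.
Misalign is neither a parent, child, nor co-parent of BearingFault, so it does not belong.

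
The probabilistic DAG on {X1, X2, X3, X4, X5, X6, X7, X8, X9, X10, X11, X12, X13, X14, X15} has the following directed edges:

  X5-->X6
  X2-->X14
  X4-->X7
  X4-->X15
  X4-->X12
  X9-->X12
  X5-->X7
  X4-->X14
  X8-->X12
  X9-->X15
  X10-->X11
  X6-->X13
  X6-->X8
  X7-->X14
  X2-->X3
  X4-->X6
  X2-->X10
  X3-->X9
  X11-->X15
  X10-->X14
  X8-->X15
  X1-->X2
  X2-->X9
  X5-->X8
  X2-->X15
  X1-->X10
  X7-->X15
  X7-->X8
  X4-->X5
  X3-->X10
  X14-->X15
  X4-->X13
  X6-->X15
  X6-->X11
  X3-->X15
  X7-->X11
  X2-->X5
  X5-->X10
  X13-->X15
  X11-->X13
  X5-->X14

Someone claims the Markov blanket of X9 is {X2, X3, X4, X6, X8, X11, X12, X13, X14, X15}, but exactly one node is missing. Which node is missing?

X9's parents: X2, X3.
Ch(X9) = {X12, X15}.
Co-parents of X9 (other parents of its children):
  X12: X4, X8
  X15: X2, X3, X4, X6, X7, X8, X11, X13, X14
MB(X9) = {X2, X3, X4, X6, X7, X8, X11, X12, X13, X14, X15}.
Comparing with the claimed set, X7 is missing.

X7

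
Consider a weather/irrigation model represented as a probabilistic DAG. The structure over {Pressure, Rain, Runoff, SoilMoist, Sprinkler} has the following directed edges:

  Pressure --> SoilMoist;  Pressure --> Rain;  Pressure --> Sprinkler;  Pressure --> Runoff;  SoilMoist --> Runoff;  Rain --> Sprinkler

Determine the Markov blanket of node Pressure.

Pressure has no parents.
Ch(Pressure) = {Rain, Runoff, SoilMoist, Sprinkler}.
For each child, the remaining parents (spouses of Pressure):
  SoilMoist: no additional parents.
  Rain has no other parent.
  Sprinkler's other parent is Rain.
  Runoff also has parent SoilMoist.
Union: {} ∪ {Rain, Runoff, SoilMoist, Sprinkler} ∪ {Rain, SoilMoist} = {Rain, Runoff, SoilMoist, Sprinkler}.

{Rain, Runoff, SoilMoist, Sprinkler}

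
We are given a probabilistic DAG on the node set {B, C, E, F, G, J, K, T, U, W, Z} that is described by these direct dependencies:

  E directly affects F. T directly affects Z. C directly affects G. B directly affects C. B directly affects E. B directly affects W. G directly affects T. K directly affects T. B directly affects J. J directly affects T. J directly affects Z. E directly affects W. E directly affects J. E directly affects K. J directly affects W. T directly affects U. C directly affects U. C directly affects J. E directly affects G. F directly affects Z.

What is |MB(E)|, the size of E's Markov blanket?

7

The Markov blanket of a node is its parents, its children, and the other parents of its children.
E has parent B.
E has children F, G, J, K, W.
Other parents of E's children:
  F has no other parent.
  G's other parent is C.
  parents(J) \ {E} = {B, C}.
  K: no additional parents.
  W also has parents B, J.
MB(E) = {B, C, F, G, J, K, W}, which has 7 nodes.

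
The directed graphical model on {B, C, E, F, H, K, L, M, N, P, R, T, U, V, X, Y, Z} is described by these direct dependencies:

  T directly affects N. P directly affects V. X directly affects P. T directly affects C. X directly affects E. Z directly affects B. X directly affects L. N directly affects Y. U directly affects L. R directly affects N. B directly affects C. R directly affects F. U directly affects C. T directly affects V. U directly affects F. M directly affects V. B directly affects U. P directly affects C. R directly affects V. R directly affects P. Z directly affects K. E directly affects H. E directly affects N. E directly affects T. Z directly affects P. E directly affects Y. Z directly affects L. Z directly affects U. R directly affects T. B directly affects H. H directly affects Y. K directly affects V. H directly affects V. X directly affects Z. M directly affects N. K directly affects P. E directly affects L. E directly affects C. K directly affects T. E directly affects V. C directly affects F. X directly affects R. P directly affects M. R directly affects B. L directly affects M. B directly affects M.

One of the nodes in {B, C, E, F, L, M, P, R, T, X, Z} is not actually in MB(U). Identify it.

M

The Markov blanket of a node is its parents, its children, and the other parents of its children.
U's parents: B, Z.
U's children: C, F, L.
Co-parents of U (other parents of its children):
  L also has parents E, X, Z.
  C's other parents are B, E, P, T.
  F also has parents C, R.
MB(U) = {B, C, E, F, L, P, R, T, X, Z}.
M is neither a parent, child, nor co-parent of U, so it does not belong.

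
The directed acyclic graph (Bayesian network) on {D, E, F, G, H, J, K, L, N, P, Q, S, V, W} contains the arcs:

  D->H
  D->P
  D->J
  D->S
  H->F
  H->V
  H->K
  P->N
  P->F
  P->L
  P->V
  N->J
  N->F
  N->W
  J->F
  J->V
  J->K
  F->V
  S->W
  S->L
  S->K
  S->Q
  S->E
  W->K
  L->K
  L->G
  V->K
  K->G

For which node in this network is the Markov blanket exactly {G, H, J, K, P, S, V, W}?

The target node must have every member of {G, H, J, K, P, S, V, W} as a parent, child, or co-parent, and no others.
Parents of L: P, S; children: G, K; co-parents: H, J, K, S, V, W.
These exactly cover the given set, so the node is L.

L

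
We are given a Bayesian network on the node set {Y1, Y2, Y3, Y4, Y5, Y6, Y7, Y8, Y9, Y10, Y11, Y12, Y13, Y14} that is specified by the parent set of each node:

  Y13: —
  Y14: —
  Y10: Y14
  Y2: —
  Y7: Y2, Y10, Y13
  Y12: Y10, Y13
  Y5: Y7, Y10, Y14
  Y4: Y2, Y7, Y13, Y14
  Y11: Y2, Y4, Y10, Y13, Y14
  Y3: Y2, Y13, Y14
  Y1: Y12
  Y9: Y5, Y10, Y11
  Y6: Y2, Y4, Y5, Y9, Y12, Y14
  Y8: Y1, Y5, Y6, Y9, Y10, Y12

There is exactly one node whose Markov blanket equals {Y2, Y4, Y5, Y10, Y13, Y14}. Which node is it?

The target node must have every member of {Y2, Y4, Y5, Y10, Y13, Y14} as a parent, child, or co-parent, and no others.
Parents of Y7: Y2, Y10, Y13; children: Y4, Y5; co-parents: Y2, Y10, Y13, Y14.
These exactly cover the given set, so the node is Y7.

Y7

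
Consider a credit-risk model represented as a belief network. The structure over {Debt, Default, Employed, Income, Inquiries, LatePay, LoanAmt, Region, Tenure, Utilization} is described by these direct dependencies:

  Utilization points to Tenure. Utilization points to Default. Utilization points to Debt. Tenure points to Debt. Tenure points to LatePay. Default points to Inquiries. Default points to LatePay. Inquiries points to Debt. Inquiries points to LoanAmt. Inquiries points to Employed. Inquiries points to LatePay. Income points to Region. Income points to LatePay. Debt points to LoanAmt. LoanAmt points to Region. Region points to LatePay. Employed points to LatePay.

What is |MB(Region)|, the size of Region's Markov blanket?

Recall MB(v) = parents ∪ children ∪ spouses, where spouses are the other parents of v's children.
Region has parents Income, LoanAmt.
Region has child LatePay.
Parents of each child, excluding Region:
  LatePay also has parents Default, Employed, Income, Inquiries, Tenure.
MB(Region) = {Default, Employed, Income, Inquiries, LatePay, LoanAmt, Tenure}, which has 7 nodes.

7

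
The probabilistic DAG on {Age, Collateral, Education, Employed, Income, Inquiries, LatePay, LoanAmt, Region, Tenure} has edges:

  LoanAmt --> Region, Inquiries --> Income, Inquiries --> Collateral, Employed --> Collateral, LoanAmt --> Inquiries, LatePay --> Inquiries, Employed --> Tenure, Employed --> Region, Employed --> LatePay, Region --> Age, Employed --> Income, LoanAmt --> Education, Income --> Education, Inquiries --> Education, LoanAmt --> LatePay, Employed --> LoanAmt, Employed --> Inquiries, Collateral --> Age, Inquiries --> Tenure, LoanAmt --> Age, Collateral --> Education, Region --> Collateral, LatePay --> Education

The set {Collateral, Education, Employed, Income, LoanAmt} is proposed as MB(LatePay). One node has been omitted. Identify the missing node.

By definition, MB(LatePay) is built from LatePay's parents, LatePay's children, and the co-parents of LatePay.
Parents of LatePay: Employed, LoanAmt.
Children of LatePay: Education, Inquiries.
Co-parents of LatePay (other parents of its children):
  Inquiries's other parents are Employed, LoanAmt.
  Education's other parents are Collateral, Income, Inquiries, LoanAmt.
MB(LatePay) = {Collateral, Education, Employed, Income, Inquiries, LoanAmt}.
Comparing with the claimed set, Inquiries is missing.

Inquiries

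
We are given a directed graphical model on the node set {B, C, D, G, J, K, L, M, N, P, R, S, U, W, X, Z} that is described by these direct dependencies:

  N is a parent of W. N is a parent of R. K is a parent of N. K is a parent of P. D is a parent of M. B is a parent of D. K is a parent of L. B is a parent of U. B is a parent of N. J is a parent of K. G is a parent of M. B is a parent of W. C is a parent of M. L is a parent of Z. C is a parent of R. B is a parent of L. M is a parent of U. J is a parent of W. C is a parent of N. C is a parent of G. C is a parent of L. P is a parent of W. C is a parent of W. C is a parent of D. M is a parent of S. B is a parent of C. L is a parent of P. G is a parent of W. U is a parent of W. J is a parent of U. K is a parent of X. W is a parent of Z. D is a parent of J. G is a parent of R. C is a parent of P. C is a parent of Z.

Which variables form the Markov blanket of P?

Recall MB(v) = parents ∪ children ∪ spouses, where spouses are the other parents of v's children.
P's parents: C, K, L.
P's children: W.
For each child, the remaining parents (spouses of P):
  W: B, C, G, J, N, U
MB(P) = {B, C, G, J, K, L, N, U, W}.

{B, C, G, J, K, L, N, U, W}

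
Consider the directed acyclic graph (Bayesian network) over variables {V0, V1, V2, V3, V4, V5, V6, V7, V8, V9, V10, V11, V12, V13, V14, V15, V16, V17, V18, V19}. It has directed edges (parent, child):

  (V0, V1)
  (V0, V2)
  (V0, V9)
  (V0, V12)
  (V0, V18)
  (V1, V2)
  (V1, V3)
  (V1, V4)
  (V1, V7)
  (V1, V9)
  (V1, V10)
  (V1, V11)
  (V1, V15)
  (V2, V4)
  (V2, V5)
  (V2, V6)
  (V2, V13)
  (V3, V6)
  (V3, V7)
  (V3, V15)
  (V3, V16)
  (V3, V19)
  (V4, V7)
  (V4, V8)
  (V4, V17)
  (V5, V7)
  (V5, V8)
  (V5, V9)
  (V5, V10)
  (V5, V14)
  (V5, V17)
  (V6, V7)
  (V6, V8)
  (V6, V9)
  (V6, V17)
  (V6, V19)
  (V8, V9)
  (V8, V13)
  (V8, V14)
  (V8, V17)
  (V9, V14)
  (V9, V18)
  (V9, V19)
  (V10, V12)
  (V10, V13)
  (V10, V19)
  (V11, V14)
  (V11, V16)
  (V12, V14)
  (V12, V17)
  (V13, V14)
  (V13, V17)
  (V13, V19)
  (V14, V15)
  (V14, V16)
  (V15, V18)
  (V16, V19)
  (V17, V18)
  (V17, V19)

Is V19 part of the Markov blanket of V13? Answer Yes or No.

V19 is a child of V13.
So V19 ∈ MB(V13).

Yes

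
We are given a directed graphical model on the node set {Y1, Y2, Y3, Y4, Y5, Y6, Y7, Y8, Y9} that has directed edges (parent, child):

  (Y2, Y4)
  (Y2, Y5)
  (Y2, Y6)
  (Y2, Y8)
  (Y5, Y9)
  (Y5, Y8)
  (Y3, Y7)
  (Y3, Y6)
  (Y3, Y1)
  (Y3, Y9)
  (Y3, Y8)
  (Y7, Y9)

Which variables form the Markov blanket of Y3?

{Y1, Y2, Y5, Y6, Y7, Y8, Y9}

Pa(Y3) = {}.
Ch(Y3) = {Y1, Y6, Y7, Y8, Y9}.
Parents of each child, excluding Y3:
  Y7: no additional parents.
  Y6 also has parent Y2.
  Y1: no additional parents.
  Y9 also has parents Y5, Y7.
  parents(Y8) \ {Y3} = {Y2, Y5}.
Taking the union gives {Y1, Y2, Y5, Y6, Y7, Y8, Y9}.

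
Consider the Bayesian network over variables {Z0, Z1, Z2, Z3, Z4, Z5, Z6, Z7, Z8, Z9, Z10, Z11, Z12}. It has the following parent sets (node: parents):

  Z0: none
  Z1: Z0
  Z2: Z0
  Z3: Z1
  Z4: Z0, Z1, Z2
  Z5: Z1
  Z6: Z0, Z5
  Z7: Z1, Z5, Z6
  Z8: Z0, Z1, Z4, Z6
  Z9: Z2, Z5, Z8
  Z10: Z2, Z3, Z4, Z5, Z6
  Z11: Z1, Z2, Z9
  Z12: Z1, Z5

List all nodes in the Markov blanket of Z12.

By definition, MB(Z12) is built from Z12's parents, Z12's children, and the co-parents of Z12.
Pa(Z12) = {Z1, Z5}.
Ch(Z12) = {}.
Z12 has no children, so there are no co-parents.
So the Markov blanket of Z12 is {Z1, Z5}.

{Z1, Z5}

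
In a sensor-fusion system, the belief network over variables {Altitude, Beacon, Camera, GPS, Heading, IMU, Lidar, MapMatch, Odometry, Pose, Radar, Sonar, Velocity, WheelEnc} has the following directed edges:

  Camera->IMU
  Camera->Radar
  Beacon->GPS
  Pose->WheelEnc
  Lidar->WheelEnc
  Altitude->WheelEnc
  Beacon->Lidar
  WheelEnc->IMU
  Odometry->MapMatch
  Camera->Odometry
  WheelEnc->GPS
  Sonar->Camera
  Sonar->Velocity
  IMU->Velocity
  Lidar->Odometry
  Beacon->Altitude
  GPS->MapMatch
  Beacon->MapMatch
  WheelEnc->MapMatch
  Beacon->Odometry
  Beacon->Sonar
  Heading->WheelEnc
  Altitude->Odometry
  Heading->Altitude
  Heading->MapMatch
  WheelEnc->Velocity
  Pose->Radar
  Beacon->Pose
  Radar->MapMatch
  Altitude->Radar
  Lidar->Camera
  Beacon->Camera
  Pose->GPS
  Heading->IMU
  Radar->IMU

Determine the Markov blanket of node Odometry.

Children of Odometry: MapMatch.
Pa(Odometry) = {Altitude, Beacon, Camera, Lidar}.
Other parents of Odometry's children:
  parents(MapMatch) \ {Odometry} = {Beacon, GPS, Heading, Radar, WheelEnc}.
MB(Odometry) = {Altitude, Beacon, Camera, GPS, Heading, Lidar, MapMatch, Radar, WheelEnc}.

{Altitude, Beacon, Camera, GPS, Heading, Lidar, MapMatch, Radar, WheelEnc}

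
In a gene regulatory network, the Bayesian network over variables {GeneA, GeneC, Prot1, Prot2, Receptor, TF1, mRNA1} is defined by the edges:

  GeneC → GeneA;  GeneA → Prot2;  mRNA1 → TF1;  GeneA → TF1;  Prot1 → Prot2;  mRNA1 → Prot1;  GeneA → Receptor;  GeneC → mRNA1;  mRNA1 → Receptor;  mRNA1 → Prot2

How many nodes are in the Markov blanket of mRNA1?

The Markov blanket of a node is its parents, its children, and the other parents of its children.
mRNA1's children: Prot1, Prot2, Receptor, TF1.
Parents of mRNA1: GeneC.
For each child, the remaining parents (spouses of mRNA1):
  TF1's other parent is GeneA.
  Prot1 has no other parent.
  parents(Receptor) \ {mRNA1} = {GeneA}.
  Prot2 also has parents GeneA, Prot1.
MB(mRNA1) = {GeneA, GeneC, Prot1, Prot2, Receptor, TF1}, which has 6 nodes.

6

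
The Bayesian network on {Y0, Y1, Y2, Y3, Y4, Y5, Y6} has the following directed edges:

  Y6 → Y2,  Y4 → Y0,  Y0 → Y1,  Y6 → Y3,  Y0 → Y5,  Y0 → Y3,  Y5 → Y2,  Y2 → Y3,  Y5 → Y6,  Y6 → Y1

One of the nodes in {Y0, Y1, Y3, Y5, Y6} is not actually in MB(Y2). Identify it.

Y2's parents: Y5, Y6.
Ch(Y2) = {Y3}.
For each child, the remaining parents (spouses of Y2):
  Y3: Y0, Y6
MB(Y2) = {Y0, Y3, Y5, Y6}.
Y1 is neither a parent, child, nor co-parent of Y2, so it does not belong.

Y1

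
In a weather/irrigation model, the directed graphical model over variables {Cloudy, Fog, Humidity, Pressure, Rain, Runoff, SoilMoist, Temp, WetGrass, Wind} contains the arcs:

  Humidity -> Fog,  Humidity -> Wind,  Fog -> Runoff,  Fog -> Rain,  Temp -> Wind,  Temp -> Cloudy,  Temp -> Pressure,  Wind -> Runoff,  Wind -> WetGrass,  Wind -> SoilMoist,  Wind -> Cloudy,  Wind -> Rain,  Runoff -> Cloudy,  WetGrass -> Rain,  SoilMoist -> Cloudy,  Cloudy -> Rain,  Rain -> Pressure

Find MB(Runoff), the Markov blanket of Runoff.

Parents of Runoff: Fog, Wind.
Runoff's children: Cloudy.
Parents of each child, excluding Runoff:
  Cloudy: SoilMoist, Temp, Wind
Union: {Fog, Wind} ∪ {Cloudy} ∪ {SoilMoist, Temp, Wind} = {Cloudy, Fog, SoilMoist, Temp, Wind}.

{Cloudy, Fog, SoilMoist, Temp, Wind}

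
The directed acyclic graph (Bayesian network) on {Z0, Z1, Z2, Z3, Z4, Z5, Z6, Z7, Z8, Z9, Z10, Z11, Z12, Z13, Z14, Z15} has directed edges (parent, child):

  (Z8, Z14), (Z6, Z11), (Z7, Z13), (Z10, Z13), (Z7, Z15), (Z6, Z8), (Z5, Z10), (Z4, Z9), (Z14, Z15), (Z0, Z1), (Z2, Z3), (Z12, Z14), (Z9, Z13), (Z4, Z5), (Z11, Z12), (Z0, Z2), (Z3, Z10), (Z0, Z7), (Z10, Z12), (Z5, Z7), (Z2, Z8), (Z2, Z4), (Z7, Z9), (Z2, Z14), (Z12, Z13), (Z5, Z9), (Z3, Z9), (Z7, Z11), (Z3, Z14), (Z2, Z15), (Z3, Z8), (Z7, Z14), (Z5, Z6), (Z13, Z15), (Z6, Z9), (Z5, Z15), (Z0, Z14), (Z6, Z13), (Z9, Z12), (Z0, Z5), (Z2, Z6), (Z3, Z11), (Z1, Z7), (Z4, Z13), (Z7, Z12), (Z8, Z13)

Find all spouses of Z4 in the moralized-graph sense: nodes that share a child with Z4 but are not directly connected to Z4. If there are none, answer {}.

Children of Z4: Z5, Z9, Z13.
  Z5's other parent is Z0.
  parents(Z9) \ {Z4} = {Z3, Z5, Z6, Z7}.
  parents(Z13) \ {Z4} = {Z6, Z7, Z8, Z9, Z10, Z12}.
Excluding nodes already adjacent to Z4 (Z2, Z5, Z9, Z13), the co-parent-only contribution is {Z0, Z3, Z6, Z7, Z8, Z10, Z12}.

{Z0, Z3, Z6, Z7, Z8, Z10, Z12}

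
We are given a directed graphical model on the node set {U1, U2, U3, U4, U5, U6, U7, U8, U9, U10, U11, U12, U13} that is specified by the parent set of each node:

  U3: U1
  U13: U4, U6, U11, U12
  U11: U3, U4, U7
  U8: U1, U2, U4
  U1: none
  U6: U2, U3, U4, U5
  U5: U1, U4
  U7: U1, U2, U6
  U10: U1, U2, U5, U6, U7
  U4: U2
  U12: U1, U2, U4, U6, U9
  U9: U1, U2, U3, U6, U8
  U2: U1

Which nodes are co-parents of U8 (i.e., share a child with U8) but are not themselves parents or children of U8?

{U3, U6}

Children of U8: U9.
  U9: U1, U2, U3, U6
Excluding nodes already adjacent to U8 (U1, U2, U4, U9), the co-parent-only contribution is {U3, U6}.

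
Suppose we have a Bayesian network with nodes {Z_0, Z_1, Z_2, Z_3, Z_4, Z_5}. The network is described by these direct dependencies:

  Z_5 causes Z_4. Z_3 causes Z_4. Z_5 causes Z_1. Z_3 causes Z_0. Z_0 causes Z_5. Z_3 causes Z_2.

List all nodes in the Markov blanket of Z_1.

{Z_5}

By definition, MB(Z_1) is built from Z_1's parents, Z_1's children, and the co-parents of Z_1.
Pa(Z_1) = {Z_5}.
Z_1's children: none.
With no children, Z_1 has no spouses; the co-parent set is empty.
Taking the union gives {Z_5}.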